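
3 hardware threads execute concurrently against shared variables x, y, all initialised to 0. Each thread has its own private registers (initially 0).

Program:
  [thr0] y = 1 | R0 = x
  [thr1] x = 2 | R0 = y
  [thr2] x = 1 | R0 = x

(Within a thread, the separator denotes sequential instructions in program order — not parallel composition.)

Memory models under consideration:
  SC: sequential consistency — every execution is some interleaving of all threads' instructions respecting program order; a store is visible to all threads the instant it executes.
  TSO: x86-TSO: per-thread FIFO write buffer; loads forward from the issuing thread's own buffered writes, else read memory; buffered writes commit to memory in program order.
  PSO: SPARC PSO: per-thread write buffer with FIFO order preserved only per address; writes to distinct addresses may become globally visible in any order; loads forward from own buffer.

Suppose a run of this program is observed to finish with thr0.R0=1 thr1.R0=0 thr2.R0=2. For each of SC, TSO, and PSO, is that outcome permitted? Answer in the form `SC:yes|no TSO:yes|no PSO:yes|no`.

outcome vector order: (thr0.R0,thr1.R0,thr2.R0)
SC (9): 0/1/1, 0/1/2, 1/0/1, 1/1/1, 1/1/2, 2/0/1, 2/0/2, 2/1/1, 2/1/2
TSO (12): 0/0/1, 0/0/2, 0/1/1, 0/1/2, 1/0/1, 1/0/2, 1/1/1, 1/1/2, 2/0/1, 2/0/2, 2/1/1, 2/1/2
PSO (12): 0/0/1, 0/0/2, 0/1/1, 0/1/2, 1/0/1, 1/0/2, 1/1/1, 1/1/2, 2/0/1, 2/0/2, 2/1/1, 2/1/2
target 1/0/2 ∈ {TSO,PSO}

SC:no TSO:yes PSO:yes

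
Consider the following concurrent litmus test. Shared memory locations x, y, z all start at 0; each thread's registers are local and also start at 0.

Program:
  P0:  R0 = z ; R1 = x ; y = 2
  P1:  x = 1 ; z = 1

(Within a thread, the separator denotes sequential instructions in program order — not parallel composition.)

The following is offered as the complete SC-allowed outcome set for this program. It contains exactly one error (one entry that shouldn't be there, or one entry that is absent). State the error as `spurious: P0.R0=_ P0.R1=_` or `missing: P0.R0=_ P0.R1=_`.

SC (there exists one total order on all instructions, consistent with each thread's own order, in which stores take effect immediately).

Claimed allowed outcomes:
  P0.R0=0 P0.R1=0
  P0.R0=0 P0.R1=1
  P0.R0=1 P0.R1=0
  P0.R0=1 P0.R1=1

spurious: P0.R0=1 P0.R1=0

outcome vector order: (P0.R0,P0.R1)
SC: 3 outcomes — {0/0; 0/1; 1/1}
claimed∖SC = {1/0}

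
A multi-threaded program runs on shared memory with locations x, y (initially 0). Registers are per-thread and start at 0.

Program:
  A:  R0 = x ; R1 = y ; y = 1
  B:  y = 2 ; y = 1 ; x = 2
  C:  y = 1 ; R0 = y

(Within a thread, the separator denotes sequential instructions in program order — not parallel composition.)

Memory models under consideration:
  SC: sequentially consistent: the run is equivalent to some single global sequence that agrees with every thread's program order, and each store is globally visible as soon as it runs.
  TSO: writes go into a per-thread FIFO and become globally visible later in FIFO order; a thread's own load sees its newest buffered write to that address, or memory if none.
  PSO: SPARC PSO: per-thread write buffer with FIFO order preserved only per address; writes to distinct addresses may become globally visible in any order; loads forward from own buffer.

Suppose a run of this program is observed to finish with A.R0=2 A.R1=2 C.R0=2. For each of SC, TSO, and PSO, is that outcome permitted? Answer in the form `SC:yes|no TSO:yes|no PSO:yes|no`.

SC:no TSO:no PSO:yes

outcome vector order: (A.R0,A.R1,C.R0)
SC: 8 outcomes — {0/0/1 0/0/2 0/1/1 0/1/2 0/2/1 0/2/2 2/1/1 2/1/2}
TSO: 8 outcomes — {0/0/1 0/0/2 0/1/1 0/1/2 0/2/1 0/2/2 2/1/1 2/1/2}
PSO: 12 outcomes — {0/0/1 0/0/2 0/1/1 0/1/2 0/2/1 0/2/2 2/0/1 2/0/2 2/1/1 2/1/2 2/2/1 2/2/2}
target 2/2/2 ∈ {PSO}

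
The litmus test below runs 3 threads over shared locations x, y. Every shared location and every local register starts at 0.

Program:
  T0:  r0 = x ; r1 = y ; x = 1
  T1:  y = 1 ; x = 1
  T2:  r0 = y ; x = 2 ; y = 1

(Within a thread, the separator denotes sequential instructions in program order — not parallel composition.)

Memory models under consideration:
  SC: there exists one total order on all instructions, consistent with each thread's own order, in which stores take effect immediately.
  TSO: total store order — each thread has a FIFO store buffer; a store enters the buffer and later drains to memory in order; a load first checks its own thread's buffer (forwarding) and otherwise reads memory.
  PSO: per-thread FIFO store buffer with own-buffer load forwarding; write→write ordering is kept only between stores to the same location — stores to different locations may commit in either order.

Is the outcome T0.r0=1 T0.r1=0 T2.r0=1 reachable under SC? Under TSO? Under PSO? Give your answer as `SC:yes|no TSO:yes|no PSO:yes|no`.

outcome vector order: (T0.r0,T0.r1,T2.r0)
SC: 9 outcomes — {0/0/0, 0/0/1, 0/1/0, 0/1/1, 1/1/0, 1/1/1, 2/0/0, 2/1/0, 2/1/1}
TSO: 9 outcomes — {0/0/0, 0/0/1, 0/1/0, 0/1/1, 1/1/0, 1/1/1, 2/0/0, 2/1/0, 2/1/1}
PSO: 11 outcomes — {0/0/0, 0/0/1, 0/1/0, 0/1/1, 1/0/0, 1/0/1, 1/1/0, 1/1/1, 2/0/0, 2/1/0, 2/1/1}
target 1/0/1 ∈ {PSO}

SC:no TSO:no PSO:yes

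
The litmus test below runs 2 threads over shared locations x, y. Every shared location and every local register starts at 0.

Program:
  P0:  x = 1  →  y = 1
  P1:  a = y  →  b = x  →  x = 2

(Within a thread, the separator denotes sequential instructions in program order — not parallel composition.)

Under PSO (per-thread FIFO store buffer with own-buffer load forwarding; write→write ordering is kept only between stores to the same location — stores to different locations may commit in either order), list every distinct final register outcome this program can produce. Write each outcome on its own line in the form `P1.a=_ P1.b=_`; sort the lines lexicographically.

P1.a=0 P1.b=0
P1.a=0 P1.b=1
P1.a=1 P1.b=0
P1.a=1 P1.b=1

outcome vector order: (P1.a,P1.b)
|PSO outcomes| = 4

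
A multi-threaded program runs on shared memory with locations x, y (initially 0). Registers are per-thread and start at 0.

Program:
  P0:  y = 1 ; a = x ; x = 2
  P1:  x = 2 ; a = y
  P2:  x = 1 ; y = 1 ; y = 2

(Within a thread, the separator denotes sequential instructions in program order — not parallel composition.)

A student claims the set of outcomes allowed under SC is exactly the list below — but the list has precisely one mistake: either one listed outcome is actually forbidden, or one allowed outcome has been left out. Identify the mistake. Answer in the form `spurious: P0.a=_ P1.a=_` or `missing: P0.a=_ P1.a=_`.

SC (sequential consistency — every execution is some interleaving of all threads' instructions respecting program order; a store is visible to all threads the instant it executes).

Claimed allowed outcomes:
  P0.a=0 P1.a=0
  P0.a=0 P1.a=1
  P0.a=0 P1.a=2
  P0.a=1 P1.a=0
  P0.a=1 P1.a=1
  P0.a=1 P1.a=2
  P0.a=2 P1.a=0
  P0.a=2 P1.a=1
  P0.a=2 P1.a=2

outcome vector order: (P0.a,P1.a)
under SC → <0 1>; <0 2>; <1 0>; <1 1>; <1 2>; <2 0>; <2 1>; <2 2>
claimed∖SC = {<0 0>}

spurious: P0.a=0 P1.a=0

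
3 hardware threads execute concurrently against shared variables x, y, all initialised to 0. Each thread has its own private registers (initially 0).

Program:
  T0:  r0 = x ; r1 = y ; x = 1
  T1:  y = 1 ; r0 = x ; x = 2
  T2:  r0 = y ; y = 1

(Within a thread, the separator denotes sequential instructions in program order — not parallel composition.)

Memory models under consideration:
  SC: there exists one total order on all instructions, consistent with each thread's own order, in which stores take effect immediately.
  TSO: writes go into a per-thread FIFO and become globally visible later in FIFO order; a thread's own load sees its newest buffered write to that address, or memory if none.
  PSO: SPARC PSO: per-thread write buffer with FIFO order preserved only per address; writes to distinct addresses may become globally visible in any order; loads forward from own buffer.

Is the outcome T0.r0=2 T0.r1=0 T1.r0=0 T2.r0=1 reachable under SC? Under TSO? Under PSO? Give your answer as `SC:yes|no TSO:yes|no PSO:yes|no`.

SC:no TSO:no PSO:yes

outcome vector order: (T0.r0,T0.r1,T1.r0,T2.r0)
SC: 10 outcomes — {0000 0001 0010 0011 0100 0101 0110 0111 2100 2101}
TSO: 10 outcomes — {0000 0001 0010 0011 0100 0101 0110 0111 2100 2101}
PSO: 12 outcomes — {0000 0001 0010 0011 0100 0101 0110 0111 2000 2001 2100 2101}
target 2001 ∈ {PSO}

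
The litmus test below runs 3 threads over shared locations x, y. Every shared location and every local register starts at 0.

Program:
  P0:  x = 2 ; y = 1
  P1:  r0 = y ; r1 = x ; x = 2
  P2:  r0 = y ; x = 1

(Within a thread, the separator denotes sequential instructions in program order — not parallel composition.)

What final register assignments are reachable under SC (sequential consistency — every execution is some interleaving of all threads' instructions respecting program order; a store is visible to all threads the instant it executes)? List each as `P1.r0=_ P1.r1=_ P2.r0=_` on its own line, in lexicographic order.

P1.r0=0 P1.r1=0 P2.r0=0
P1.r0=0 P1.r1=0 P2.r0=1
P1.r0=0 P1.r1=1 P2.r0=0
P1.r0=0 P1.r1=1 P2.r0=1
P1.r0=0 P1.r1=2 P2.r0=0
P1.r0=0 P1.r1=2 P2.r0=1
P1.r0=1 P1.r1=1 P2.r0=0
P1.r0=1 P1.r1=1 P2.r0=1
P1.r0=1 P1.r1=2 P2.r0=0
P1.r0=1 P1.r1=2 P2.r0=1

outcome vector order: (P1.r0,P1.r1,P2.r0)
|SC outcomes| = 10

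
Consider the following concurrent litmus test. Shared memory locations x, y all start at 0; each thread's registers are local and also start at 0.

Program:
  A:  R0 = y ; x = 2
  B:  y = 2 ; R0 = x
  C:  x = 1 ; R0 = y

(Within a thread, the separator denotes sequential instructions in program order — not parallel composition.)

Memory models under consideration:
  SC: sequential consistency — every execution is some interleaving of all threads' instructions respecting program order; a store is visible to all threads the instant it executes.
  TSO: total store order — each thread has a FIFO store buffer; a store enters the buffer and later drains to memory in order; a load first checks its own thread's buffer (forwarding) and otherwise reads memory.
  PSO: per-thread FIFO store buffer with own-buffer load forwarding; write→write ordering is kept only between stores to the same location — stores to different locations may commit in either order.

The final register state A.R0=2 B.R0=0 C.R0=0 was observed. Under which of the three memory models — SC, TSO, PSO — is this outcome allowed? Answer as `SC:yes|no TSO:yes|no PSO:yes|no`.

outcome vector order: (A.R0,B.R0,C.R0)
[SC] allowed = {<0 0 2>, <0 1 0>, <0 1 2>, <0 2 0>, <0 2 2>, <2 0 2>, <2 1 0>, <2 1 2>, <2 2 0>, <2 2 2>}
[TSO] allowed = {<0 0 0>, <0 0 2>, <0 1 0>, <0 1 2>, <0 2 0>, <0 2 2>, <2 0 0>, <2 0 2>, <2 1 0>, <2 1 2>, <2 2 0>, <2 2 2>}
[PSO] allowed = {<0 0 0>, <0 0 2>, <0 1 0>, <0 1 2>, <0 2 0>, <0 2 2>, <2 0 0>, <2 0 2>, <2 1 0>, <2 1 2>, <2 2 0>, <2 2 2>}
target <2 0 0> ∈ {TSO,PSO}

SC:no TSO:yes PSO:yes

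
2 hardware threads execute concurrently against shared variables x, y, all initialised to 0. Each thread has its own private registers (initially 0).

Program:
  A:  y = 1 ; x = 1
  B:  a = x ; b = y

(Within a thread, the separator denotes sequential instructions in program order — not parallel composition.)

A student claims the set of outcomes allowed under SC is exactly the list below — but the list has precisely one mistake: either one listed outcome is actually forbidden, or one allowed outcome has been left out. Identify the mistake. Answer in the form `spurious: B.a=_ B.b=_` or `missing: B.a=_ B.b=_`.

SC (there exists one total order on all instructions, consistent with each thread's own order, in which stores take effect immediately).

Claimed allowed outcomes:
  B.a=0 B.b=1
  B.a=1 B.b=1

missing: B.a=0 B.b=0

outcome vector order: (B.a,B.b)
under SC → (0,0) (0,1) (1,1)
SC∖claimed = {(0,0)}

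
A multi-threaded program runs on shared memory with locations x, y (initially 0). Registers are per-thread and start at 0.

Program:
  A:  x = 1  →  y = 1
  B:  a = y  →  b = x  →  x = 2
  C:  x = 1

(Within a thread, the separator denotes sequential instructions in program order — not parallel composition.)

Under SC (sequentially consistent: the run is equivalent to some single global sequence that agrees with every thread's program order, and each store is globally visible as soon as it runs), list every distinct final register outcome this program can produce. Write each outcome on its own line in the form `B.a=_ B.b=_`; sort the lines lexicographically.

outcome vector order: (B.a,B.b)
|SC outcomes| = 3

B.a=0 B.b=0
B.a=0 B.b=1
B.a=1 B.b=1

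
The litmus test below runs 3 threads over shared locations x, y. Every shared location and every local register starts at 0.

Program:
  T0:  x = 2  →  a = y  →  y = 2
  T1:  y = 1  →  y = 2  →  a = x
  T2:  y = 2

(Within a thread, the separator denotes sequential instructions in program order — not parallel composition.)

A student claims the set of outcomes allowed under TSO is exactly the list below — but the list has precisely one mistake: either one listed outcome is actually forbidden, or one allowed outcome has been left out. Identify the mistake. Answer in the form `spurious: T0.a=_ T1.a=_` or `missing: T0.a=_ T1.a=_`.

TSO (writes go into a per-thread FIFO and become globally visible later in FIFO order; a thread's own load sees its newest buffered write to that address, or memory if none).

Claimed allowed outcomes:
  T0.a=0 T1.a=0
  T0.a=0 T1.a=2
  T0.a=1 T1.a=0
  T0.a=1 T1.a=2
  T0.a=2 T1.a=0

outcome vector order: (T0.a,T1.a)
TSO (6): 00 02 10 12 20 22
TSO∖claimed = {22}

missing: T0.a=2 T1.a=2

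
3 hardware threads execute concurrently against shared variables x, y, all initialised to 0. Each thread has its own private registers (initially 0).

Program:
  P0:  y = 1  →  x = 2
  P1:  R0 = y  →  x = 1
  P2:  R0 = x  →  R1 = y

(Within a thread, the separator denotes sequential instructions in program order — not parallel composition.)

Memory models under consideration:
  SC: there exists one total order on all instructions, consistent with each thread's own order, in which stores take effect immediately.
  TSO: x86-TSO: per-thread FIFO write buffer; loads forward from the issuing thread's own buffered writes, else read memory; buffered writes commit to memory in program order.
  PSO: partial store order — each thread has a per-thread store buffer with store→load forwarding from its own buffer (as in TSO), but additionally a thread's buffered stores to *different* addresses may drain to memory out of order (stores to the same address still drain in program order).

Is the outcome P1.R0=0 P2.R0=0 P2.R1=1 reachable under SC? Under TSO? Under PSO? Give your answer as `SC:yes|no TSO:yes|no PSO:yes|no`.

SC:yes TSO:yes PSO:yes

outcome vector order: (P1.R0,P2.R0,P2.R1)
[SC] allowed = {0/0/0, 0/0/1, 0/1/0, 0/1/1, 0/2/1, 1/0/0, 1/0/1, 1/1/1, 1/2/1}
[TSO] allowed = {0/0/0, 0/0/1, 0/1/0, 0/1/1, 0/2/1, 1/0/0, 1/0/1, 1/1/1, 1/2/1}
[PSO] allowed = {0/0/0, 0/0/1, 0/1/0, 0/1/1, 0/2/0, 0/2/1, 1/0/0, 1/0/1, 1/1/1, 1/2/0, 1/2/1}
target 0/0/1 ∈ {SC,TSO,PSO}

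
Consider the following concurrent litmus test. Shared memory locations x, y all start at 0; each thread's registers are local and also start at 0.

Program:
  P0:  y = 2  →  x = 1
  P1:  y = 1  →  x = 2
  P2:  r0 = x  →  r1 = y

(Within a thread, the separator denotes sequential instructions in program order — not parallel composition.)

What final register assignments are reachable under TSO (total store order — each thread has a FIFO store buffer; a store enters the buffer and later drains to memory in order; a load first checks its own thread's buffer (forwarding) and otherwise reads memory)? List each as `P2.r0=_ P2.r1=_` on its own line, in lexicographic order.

outcome vector order: (P2.r0,P2.r1)
|TSO outcomes| = 7

P2.r0=0 P2.r1=0
P2.r0=0 P2.r1=1
P2.r0=0 P2.r1=2
P2.r0=1 P2.r1=1
P2.r0=1 P2.r1=2
P2.r0=2 P2.r1=1
P2.r0=2 P2.r1=2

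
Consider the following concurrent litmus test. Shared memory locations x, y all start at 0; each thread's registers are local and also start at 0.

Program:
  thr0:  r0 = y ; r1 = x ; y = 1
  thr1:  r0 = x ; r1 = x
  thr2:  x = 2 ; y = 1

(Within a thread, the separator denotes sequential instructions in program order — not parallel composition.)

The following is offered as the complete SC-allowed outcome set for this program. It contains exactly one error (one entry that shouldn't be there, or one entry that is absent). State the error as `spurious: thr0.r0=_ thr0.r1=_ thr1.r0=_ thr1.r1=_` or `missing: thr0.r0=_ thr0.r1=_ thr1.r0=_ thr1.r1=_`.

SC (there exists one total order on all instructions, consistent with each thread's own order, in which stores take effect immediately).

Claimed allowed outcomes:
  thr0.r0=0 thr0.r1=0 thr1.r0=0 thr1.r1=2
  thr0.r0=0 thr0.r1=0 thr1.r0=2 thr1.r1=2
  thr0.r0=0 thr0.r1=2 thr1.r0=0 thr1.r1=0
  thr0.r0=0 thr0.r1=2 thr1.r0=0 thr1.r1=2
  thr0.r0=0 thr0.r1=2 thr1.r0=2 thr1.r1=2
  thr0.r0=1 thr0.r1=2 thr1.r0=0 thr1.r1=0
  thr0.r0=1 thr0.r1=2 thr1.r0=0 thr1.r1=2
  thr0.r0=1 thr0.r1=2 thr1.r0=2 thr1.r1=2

outcome vector order: (thr0.r0,thr0.r1,thr1.r0,thr1.r1)
under SC → (0,0,0,0) (0,0,0,2) (0,0,2,2) (0,2,0,0) (0,2,0,2) (0,2,2,2) (1,2,0,0) (1,2,0,2) (1,2,2,2)
SC∖claimed = {(0,0,0,0)}

missing: thr0.r0=0 thr0.r1=0 thr1.r0=0 thr1.r1=0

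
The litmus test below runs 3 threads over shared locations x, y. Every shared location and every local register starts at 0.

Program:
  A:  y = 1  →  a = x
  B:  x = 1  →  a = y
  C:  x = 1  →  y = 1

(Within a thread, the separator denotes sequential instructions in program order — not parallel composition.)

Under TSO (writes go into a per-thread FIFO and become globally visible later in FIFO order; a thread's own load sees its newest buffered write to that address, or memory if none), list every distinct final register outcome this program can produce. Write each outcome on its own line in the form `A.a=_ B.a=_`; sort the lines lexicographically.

outcome vector order: (A.a,B.a)
|TSO outcomes| = 4

A.a=0 B.a=0
A.a=0 B.a=1
A.a=1 B.a=0
A.a=1 B.a=1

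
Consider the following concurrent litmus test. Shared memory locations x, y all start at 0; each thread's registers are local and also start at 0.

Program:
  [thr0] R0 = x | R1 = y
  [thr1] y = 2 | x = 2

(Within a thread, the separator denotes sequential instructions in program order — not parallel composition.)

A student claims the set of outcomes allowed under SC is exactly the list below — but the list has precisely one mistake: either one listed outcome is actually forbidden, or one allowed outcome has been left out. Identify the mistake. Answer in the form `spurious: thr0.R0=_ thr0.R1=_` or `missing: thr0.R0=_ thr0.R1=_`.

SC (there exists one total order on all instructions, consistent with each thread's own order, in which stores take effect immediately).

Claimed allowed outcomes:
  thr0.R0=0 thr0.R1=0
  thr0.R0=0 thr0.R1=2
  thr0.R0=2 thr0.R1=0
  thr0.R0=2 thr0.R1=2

spurious: thr0.R0=2 thr0.R1=0

outcome vector order: (thr0.R0,thr0.R1)
SC: 3 outcomes — {<0 0>, <0 2>, <2 2>}
claimed∖SC = {<2 0>}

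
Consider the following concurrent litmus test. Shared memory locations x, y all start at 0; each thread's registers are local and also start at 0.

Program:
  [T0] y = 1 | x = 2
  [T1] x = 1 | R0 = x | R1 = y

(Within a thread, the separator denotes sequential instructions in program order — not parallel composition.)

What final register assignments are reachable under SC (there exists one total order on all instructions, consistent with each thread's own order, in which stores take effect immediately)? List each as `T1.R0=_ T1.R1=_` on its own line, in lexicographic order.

outcome vector order: (T1.R0,T1.R1)
|SC outcomes| = 3

T1.R0=1 T1.R1=0
T1.R0=1 T1.R1=1
T1.R0=2 T1.R1=1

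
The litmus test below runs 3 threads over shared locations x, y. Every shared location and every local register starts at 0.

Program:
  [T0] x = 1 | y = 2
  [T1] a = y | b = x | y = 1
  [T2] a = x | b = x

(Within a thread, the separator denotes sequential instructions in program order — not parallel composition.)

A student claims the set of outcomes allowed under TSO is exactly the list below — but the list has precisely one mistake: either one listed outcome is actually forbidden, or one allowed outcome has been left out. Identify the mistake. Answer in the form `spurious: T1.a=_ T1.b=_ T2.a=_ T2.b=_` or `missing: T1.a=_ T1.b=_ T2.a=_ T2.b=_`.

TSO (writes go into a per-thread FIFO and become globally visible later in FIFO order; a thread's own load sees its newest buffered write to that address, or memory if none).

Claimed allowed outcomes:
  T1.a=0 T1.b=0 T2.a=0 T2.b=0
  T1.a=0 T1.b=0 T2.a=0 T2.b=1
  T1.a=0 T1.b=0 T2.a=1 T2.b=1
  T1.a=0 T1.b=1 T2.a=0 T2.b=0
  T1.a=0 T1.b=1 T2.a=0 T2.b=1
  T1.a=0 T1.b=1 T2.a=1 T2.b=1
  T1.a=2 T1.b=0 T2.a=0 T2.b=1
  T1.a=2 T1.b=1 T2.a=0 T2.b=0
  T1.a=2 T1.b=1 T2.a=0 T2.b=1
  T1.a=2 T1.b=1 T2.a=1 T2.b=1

spurious: T1.a=2 T1.b=0 T2.a=0 T2.b=1

outcome vector order: (T1.a,T1.b,T2.a,T2.b)
TSO: 9 outcomes — {<0 0 0 0> <0 0 0 1> <0 0 1 1> <0 1 0 0> <0 1 0 1> <0 1 1 1> <2 1 0 0> <2 1 0 1> <2 1 1 1>}
claimed∖TSO = {<2 0 0 1>}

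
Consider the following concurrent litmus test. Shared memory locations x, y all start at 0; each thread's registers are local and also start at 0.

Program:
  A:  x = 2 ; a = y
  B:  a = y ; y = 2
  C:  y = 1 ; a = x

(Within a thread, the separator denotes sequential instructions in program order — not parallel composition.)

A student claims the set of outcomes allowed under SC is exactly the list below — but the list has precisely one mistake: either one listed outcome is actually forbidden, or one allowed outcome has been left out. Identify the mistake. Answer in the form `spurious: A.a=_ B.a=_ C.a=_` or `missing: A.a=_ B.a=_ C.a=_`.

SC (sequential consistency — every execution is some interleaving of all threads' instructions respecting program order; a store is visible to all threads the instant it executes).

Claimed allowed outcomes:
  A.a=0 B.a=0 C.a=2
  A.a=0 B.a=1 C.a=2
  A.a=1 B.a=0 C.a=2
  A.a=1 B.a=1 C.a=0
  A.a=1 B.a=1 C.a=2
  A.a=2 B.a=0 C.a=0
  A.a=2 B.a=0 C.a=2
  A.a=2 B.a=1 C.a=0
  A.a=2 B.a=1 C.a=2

missing: A.a=1 B.a=0 C.a=0

outcome vector order: (A.a,B.a,C.a)
SC (10): 0/0/2, 0/1/2, 1/0/0, 1/0/2, 1/1/0, 1/1/2, 2/0/0, 2/0/2, 2/1/0, 2/1/2
SC∖claimed = {1/0/0}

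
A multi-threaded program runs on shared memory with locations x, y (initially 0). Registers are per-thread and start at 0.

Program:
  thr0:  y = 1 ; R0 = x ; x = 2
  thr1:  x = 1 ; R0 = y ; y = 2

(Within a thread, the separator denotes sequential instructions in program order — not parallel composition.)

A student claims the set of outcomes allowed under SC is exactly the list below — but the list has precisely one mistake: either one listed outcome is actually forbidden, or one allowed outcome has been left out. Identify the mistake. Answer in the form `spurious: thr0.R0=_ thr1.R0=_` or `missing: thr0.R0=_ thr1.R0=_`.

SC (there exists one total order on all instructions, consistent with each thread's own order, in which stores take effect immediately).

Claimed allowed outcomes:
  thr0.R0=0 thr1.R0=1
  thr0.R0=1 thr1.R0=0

missing: thr0.R0=1 thr1.R0=1

outcome vector order: (thr0.R0,thr1.R0)
SC: 3 outcomes — {(0,1), (1,0), (1,1)}
SC∖claimed = {(1,1)}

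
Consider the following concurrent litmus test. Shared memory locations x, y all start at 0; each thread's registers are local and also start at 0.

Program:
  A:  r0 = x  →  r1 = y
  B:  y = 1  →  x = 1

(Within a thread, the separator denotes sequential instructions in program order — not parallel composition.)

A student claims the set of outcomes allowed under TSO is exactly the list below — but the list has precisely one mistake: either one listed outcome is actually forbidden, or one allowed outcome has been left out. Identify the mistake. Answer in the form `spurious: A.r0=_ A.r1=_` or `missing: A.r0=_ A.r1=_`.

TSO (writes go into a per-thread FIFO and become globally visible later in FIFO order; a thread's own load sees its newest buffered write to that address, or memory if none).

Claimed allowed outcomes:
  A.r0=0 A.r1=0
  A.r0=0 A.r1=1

outcome vector order: (A.r0,A.r1)
under TSO → 0/0, 0/1, 1/1
TSO∖claimed = {1/1}

missing: A.r0=1 A.r1=1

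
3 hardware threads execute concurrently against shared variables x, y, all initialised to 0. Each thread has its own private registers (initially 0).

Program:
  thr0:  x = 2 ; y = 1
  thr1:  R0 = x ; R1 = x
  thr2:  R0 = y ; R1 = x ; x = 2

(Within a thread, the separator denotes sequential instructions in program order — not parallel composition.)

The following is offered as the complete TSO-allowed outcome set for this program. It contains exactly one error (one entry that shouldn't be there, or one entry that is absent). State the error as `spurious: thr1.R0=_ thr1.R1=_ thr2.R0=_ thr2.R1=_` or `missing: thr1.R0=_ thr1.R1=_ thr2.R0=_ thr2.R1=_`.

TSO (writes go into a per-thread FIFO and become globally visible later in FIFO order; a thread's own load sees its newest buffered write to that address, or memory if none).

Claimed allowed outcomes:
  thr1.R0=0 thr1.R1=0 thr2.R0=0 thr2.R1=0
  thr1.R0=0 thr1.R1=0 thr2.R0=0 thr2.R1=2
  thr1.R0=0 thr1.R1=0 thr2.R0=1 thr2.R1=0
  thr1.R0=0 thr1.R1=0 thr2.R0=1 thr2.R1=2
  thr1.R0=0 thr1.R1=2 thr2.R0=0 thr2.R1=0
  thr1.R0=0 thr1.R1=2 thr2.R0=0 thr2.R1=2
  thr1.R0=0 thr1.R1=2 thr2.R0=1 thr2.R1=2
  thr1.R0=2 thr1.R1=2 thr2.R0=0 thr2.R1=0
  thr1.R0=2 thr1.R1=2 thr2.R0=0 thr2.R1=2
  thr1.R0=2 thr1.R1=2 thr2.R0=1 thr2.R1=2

spurious: thr1.R0=0 thr1.R1=0 thr2.R0=1 thr2.R1=0

outcome vector order: (thr1.R0,thr1.R1,thr2.R0,thr2.R1)
TSO: 9 outcomes — {(0,0,0,0), (0,0,0,2), (0,0,1,2), (0,2,0,0), (0,2,0,2), (0,2,1,2), (2,2,0,0), (2,2,0,2), (2,2,1,2)}
claimed∖TSO = {(0,0,1,0)}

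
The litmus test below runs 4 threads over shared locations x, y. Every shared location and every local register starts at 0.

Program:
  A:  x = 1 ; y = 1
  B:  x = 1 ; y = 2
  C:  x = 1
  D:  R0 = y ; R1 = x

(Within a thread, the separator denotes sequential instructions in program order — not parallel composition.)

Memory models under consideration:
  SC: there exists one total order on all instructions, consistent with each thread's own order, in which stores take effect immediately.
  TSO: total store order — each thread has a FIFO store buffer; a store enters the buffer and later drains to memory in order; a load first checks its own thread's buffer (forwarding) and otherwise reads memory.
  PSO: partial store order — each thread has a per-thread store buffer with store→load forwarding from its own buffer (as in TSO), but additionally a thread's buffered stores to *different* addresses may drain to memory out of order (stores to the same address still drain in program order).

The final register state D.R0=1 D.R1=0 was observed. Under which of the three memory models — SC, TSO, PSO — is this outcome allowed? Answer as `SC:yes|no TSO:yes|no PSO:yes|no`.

outcome vector order: (D.R0,D.R1)
SC: 4 outcomes — {<0 0>; <0 1>; <1 1>; <2 1>}
TSO: 4 outcomes — {<0 0>; <0 1>; <1 1>; <2 1>}
PSO: 6 outcomes — {<0 0>; <0 1>; <1 0>; <1 1>; <2 0>; <2 1>}
target <1 0> ∈ {PSO}

SC:no TSO:no PSO:yes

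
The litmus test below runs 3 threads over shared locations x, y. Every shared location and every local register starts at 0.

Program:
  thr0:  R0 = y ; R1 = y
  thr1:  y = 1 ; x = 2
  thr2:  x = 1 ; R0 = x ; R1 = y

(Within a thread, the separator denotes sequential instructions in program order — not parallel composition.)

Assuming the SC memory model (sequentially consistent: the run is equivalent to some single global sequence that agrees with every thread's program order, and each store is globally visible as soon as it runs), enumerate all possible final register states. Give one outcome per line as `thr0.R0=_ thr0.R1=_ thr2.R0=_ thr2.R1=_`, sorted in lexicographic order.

outcome vector order: (thr0.R0,thr0.R1,thr2.R0,thr2.R1)
|SC outcomes| = 9

thr0.R0=0 thr0.R1=0 thr2.R0=1 thr2.R1=0
thr0.R0=0 thr0.R1=0 thr2.R0=1 thr2.R1=1
thr0.R0=0 thr0.R1=0 thr2.R0=2 thr2.R1=1
thr0.R0=0 thr0.R1=1 thr2.R0=1 thr2.R1=0
thr0.R0=0 thr0.R1=1 thr2.R0=1 thr2.R1=1
thr0.R0=0 thr0.R1=1 thr2.R0=2 thr2.R1=1
thr0.R0=1 thr0.R1=1 thr2.R0=1 thr2.R1=0
thr0.R0=1 thr0.R1=1 thr2.R0=1 thr2.R1=1
thr0.R0=1 thr0.R1=1 thr2.R0=2 thr2.R1=1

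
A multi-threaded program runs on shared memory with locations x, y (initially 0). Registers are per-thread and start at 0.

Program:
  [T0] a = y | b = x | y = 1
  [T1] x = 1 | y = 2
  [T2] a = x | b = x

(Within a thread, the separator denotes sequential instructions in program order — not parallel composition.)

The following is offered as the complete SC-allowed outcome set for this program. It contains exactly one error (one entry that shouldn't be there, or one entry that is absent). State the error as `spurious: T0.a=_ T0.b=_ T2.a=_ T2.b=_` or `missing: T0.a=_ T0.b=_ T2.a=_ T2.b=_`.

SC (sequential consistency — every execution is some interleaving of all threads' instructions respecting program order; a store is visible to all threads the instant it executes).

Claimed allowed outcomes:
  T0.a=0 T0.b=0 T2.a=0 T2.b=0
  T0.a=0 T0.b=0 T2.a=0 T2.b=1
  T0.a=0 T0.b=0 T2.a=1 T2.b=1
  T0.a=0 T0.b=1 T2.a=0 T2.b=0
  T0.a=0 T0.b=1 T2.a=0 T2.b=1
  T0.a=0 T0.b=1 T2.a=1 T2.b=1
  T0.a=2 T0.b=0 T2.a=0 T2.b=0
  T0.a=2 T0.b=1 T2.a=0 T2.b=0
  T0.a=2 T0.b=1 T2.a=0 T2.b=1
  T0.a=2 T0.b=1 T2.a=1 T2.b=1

spurious: T0.a=2 T0.b=0 T2.a=0 T2.b=0

outcome vector order: (T0.a,T0.b,T2.a,T2.b)
SC: 9 outcomes — {(0,0,0,0); (0,0,0,1); (0,0,1,1); (0,1,0,0); (0,1,0,1); (0,1,1,1); (2,1,0,0); (2,1,0,1); (2,1,1,1)}
claimed∖SC = {(2,0,0,0)}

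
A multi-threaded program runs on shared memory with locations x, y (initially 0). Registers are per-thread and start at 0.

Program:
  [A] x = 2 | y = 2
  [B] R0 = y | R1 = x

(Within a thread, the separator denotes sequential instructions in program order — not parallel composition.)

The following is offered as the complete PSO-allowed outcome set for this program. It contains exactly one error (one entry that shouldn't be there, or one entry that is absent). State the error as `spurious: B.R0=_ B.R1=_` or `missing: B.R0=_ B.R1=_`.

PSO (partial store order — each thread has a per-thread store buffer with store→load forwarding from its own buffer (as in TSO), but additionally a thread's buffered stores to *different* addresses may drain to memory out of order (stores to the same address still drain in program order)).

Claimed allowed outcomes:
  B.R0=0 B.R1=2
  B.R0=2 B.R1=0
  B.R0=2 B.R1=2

outcome vector order: (B.R0,B.R1)
under PSO → 0/0; 0/2; 2/0; 2/2
PSO∖claimed = {0/0}

missing: B.R0=0 B.R1=0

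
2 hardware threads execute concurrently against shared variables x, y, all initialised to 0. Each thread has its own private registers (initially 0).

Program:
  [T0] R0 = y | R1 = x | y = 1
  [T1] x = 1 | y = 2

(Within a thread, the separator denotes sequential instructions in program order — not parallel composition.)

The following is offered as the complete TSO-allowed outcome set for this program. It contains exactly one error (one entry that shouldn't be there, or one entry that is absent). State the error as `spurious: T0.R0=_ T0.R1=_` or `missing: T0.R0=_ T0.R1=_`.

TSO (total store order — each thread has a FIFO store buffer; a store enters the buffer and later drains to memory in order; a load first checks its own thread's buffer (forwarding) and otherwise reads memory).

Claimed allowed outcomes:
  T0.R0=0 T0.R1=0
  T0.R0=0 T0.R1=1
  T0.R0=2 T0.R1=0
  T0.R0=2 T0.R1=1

outcome vector order: (T0.R0,T0.R1)
[TSO] allowed = {<0 0>; <0 1>; <2 1>}
claimed∖TSO = {<2 0>}

spurious: T0.R0=2 T0.R1=0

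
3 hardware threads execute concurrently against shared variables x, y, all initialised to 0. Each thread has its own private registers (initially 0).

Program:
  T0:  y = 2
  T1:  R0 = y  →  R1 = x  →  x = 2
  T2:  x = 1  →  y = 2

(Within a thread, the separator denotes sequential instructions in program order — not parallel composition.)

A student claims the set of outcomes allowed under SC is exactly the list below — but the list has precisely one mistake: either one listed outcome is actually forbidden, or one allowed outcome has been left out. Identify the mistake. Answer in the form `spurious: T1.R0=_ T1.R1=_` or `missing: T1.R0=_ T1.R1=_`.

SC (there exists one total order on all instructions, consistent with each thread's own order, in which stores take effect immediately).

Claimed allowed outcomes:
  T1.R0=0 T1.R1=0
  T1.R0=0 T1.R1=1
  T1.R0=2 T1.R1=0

outcome vector order: (T1.R0,T1.R1)
under SC → (0,0) (0,1) (2,0) (2,1)
SC∖claimed = {(2,1)}

missing: T1.R0=2 T1.R1=1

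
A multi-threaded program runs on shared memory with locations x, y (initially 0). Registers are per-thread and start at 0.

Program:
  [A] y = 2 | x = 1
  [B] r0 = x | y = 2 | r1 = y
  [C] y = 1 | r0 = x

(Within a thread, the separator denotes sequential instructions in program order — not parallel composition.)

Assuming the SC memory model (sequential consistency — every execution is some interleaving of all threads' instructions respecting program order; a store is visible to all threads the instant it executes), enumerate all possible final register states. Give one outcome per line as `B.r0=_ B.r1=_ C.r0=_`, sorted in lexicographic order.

B.r0=0 B.r1=1 C.r0=0
B.r0=0 B.r1=1 C.r0=1
B.r0=0 B.r1=2 C.r0=0
B.r0=0 B.r1=2 C.r0=1
B.r0=1 B.r1=1 C.r0=1
B.r0=1 B.r1=2 C.r0=0
B.r0=1 B.r1=2 C.r0=1

outcome vector order: (B.r0,B.r1,C.r0)
|SC outcomes| = 7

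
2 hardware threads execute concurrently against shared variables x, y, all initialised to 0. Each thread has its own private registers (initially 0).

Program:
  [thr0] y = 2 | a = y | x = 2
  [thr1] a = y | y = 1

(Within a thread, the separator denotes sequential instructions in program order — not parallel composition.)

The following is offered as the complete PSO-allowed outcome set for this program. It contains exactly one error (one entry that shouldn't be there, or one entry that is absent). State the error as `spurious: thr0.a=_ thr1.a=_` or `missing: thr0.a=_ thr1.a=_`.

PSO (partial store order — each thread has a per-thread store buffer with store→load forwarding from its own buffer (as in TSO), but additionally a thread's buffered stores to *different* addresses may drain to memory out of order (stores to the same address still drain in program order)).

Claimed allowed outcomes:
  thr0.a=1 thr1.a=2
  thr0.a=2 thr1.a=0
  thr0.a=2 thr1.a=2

outcome vector order: (thr0.a,thr1.a)
PSO: 4 outcomes — {1/0; 1/2; 2/0; 2/2}
PSO∖claimed = {1/0}

missing: thr0.a=1 thr1.a=0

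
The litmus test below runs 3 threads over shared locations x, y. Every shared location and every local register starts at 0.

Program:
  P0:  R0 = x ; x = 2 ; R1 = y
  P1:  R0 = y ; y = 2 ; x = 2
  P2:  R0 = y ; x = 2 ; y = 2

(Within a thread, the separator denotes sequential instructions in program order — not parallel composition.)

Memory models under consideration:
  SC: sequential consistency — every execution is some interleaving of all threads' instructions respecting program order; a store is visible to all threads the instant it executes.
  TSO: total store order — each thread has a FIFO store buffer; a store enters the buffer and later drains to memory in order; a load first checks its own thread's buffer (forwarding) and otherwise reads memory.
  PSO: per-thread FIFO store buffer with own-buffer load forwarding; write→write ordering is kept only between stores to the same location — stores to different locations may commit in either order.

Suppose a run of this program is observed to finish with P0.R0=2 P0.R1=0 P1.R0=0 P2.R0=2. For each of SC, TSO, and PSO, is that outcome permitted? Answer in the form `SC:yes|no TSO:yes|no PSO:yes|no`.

outcome vector order: (P0.R0,P0.R1,P1.R0,P2.R0)
under SC → (0,0,0,0), (0,0,0,2), (0,0,2,0), (0,2,0,0), (0,2,0,2), (0,2,2,0), (2,0,0,0), (2,0,2,0), (2,2,0,0), (2,2,0,2), (2,2,2,0)
under TSO → (0,0,0,0), (0,0,0,2), (0,0,2,0), (0,2,0,0), (0,2,0,2), (0,2,2,0), (2,0,0,0), (2,0,2,0), (2,2,0,0), (2,2,0,2), (2,2,2,0)
under PSO → (0,0,0,0), (0,0,0,2), (0,0,2,0), (0,2,0,0), (0,2,0,2), (0,2,2,0), (2,0,0,0), (2,0,0,2), (2,0,2,0), (2,2,0,0), (2,2,0,2), (2,2,2,0)
target (2,0,0,2) ∈ {PSO}

SC:no TSO:no PSO:yes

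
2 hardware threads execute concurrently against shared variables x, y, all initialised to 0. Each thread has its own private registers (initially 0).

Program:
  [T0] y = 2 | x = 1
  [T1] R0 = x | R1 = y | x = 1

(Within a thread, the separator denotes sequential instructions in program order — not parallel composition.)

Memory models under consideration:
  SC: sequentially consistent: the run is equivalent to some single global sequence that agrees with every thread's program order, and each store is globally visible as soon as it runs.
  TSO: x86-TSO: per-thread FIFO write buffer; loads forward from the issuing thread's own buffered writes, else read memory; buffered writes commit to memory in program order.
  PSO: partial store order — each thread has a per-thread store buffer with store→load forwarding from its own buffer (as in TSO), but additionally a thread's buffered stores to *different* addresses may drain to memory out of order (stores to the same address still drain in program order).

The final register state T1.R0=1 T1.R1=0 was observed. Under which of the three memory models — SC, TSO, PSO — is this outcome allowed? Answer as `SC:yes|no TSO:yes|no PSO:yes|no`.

SC:no TSO:no PSO:yes

outcome vector order: (T1.R0,T1.R1)
under SC → (0,0); (0,2); (1,2)
under TSO → (0,0); (0,2); (1,2)
under PSO → (0,0); (0,2); (1,0); (1,2)
target (1,0) ∈ {PSO}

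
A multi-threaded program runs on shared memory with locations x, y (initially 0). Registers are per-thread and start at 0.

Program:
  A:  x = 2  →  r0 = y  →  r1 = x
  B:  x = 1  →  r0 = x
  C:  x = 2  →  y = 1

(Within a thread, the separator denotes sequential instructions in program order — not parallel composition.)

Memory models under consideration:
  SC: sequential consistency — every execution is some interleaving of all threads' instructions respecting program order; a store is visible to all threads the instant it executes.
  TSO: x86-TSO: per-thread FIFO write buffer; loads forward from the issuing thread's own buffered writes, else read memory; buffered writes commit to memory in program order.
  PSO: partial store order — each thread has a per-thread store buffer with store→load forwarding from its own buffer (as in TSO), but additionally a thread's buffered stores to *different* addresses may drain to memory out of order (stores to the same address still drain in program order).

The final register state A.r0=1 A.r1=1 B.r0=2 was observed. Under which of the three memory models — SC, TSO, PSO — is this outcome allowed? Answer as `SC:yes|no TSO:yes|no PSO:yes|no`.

outcome vector order: (A.r0,A.r1,B.r0)
[SC] allowed = {0/1/1 0/1/2 0/2/1 0/2/2 1/1/1 1/2/1 1/2/2}
[TSO] allowed = {0/1/1 0/1/2 0/2/1 0/2/2 1/1/1 1/2/1 1/2/2}
[PSO] allowed = {0/1/1 0/1/2 0/2/1 0/2/2 1/1/1 1/1/2 1/2/1 1/2/2}
target 1/1/2 ∈ {PSO}

SC:no TSO:no PSO:yes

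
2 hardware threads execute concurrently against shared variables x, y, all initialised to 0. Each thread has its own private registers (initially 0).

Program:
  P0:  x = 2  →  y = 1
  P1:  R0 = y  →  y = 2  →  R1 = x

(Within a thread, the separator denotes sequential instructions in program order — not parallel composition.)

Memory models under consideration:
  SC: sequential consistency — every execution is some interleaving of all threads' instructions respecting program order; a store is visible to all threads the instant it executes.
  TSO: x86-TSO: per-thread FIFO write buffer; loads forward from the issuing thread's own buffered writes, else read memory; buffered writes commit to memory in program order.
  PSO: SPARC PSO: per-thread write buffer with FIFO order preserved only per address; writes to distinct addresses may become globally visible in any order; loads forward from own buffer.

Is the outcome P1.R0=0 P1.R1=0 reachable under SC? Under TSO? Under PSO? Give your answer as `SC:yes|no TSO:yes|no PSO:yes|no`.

SC:yes TSO:yes PSO:yes

outcome vector order: (P1.R0,P1.R1)
SC (3): 00, 02, 12
TSO (3): 00, 02, 12
PSO (4): 00, 02, 10, 12
target 00 ∈ {SC,TSO,PSO}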